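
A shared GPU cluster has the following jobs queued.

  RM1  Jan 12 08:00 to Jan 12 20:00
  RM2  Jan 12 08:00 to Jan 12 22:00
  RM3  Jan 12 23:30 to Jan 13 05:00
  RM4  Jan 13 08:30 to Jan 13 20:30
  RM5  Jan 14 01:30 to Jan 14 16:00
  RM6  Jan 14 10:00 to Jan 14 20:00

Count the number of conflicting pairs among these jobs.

Sorted by start: RM1, RM2, RM3, RM4, RM5, RM6.
RM2 starts before RM1 ends → RM1 and RM2 overlap.
RM3 starts after RM1 ends; RM1 is clear from here.
RM3 starts after RM2 ends; RM2 is clear from here.
RM4 starts after RM3 ends; RM3 is clear from here.
RM5 starts after RM4 ends; RM4 is clear from here.
RM6 starts before RM5 ends → RM5 and RM6 overlap.
Overlapping pairs: RM1 & RM2, RM5 & RM6 — 2 in total.

2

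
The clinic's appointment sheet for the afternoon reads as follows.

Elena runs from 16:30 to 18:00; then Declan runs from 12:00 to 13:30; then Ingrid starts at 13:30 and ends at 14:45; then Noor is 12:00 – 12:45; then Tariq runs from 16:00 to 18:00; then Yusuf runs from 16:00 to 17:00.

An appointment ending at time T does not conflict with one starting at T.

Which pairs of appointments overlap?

Check each pair: they overlap iff neither finishes before the other starts.
Sorted by start: Declan, Noor, Ingrid, Yusuf, Tariq, Elena.
Noor starts before Declan ends → Declan and Noor overlap.
Ingrid starts exactly when Declan ends (back-to-back, no overlap); Declan is clear from here.
Ingrid starts after Noor ends; Noor is clear from here.
Yusuf starts after Ingrid ends; Ingrid is clear from here.
Tariq starts before Yusuf ends → Yusuf and Tariq overlap.
Elena starts before Yusuf ends → Yusuf and Elena overlap.
Elena starts before Tariq ends → Tariq and Elena overlap.

Declan & Noor, Elena & Tariq, Elena & Yusuf, Tariq & Yusuf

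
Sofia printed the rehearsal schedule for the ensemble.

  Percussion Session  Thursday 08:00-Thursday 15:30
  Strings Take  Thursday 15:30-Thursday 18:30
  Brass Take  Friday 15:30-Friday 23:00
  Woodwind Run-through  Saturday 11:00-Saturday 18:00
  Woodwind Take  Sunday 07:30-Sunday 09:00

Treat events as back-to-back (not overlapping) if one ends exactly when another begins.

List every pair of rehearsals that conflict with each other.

Sorted by start: Percussion Session, Strings Take, Brass Take, Woodwind Run-through, Woodwind Take.
Strings Take starts exactly when Percussion Session ends (back-to-back, no overlap), so Percussion Session has no further overlaps.
Brass Take starts after Strings Take ends, so Strings Take has no further overlaps.
Woodwind Run-through starts after Brass Take ends, so Brass Take has no further overlaps.
Woodwind Take starts after Woodwind Run-through ends.

no conflicts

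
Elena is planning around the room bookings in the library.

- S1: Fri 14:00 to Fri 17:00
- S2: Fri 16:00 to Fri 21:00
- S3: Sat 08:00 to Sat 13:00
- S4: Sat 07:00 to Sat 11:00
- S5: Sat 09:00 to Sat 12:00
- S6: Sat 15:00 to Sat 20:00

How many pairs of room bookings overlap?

4

Sorted by start: S1, S2, S4, S3, S5, S6.
S2 starts before S1 ends → S1 and S2 overlap.
S4 starts after S1 ends — done with S1.
S4 starts after S2 ends — done with S2.
S3 starts before S4 ends → S4 and S3 overlap.
S5 starts before S4 ends → S4 and S5 overlap.
S6 starts after S4 ends.
S5 starts before S3 ends → S3 and S5 overlap.
S6 starts after S3 ends.
S6 starts after S5 ends.
Overlapping pairs: S1 & S2, S3 & S4, S3 & S5, S4 & S5 — 4 in total.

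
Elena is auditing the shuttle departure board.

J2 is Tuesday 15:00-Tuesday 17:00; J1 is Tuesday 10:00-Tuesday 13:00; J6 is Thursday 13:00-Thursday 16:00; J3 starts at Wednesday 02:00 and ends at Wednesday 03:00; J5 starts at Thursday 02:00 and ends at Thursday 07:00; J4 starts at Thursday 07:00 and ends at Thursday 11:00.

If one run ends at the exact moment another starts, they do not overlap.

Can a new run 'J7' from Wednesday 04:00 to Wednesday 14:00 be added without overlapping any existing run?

Yes — the slot is free

J1: ends Tuesday 13:00 at or before J7 starts Wednesday 04:00 → clear.
J2: ends Tuesday 17:00 at or before J7 starts Wednesday 04:00 → clear.
J3: ends Wednesday 03:00 at or before J7 starts Wednesday 04:00 → clear.
J5: starts Thursday 02:00 at or after J7 ends Wednesday 14:00 → clear.
J4: starts Thursday 07:00 at or after J7 ends Wednesday 14:00 → clear.
J6: starts Thursday 13:00 at or after J7 ends Wednesday 14:00 → clear.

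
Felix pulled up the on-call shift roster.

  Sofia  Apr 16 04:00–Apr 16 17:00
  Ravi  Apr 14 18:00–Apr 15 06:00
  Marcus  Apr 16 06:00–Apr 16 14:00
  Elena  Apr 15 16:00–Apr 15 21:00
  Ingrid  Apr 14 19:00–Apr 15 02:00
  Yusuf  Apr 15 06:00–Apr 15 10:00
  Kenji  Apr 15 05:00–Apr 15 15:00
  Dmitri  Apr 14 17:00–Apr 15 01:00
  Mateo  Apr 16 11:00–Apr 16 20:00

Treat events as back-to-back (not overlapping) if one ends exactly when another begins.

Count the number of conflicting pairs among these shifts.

Sorted by start: Dmitri, Ravi, Ingrid, Kenji, Yusuf, Elena, Sofia, Marcus, Mateo.
Ravi starts before Dmitri ends → Dmitri and Ravi overlap.
Ingrid starts before Dmitri ends → Dmitri and Ingrid overlap.
Kenji starts after Dmitri ends, so nothing later overlaps Dmitri either.
Ingrid starts before Ravi ends → Ravi and Ingrid overlap.
Kenji starts before Ravi ends → Ravi and Kenji overlap.
Yusuf starts exactly when Ravi ends (back-to-back, no overlap), so nothing later overlaps Ravi either.
Kenji starts after Ingrid ends, so nothing later overlaps Ingrid either.
Yusuf starts before Kenji ends → Kenji and Yusuf overlap.
Elena starts after Kenji ends, so nothing later overlaps Kenji either.
Elena starts after Yusuf ends, so nothing later overlaps Yusuf either.
Sofia starts after Elena ends, so nothing later overlaps Elena either.
Marcus starts before Sofia ends → Sofia and Marcus overlap.
Mateo starts before Sofia ends → Sofia and Mateo overlap.
Mateo starts before Marcus ends → Marcus and Mateo overlap.
Overlapping pairs: Dmitri & Ingrid, Dmitri & Ravi, Ingrid & Ravi, Kenji & Ravi, Kenji & Yusuf, Marcus & Mateo, Marcus & Sofia, Mateo & Sofia — 8 in total.

8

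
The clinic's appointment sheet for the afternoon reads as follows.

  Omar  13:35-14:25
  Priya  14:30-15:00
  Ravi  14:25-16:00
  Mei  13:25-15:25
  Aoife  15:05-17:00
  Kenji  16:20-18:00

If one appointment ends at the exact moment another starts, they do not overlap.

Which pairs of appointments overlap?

Aoife & Kenji, Aoife & Mei, Aoife & Ravi, Mei & Omar, Mei & Priya, Mei & Ravi, Priya & Ravi

Sorted by start: Mei, Omar, Ravi, Priya, Aoife, Kenji.
Omar starts before Mei ends → Mei and Omar overlap.
Ravi starts before Mei ends → Mei and Ravi overlap.
Priya starts before Mei ends → Mei and Priya overlap.
Aoife starts before Mei ends → Mei and Aoife overlap.
Kenji starts after Mei ends.
Ravi starts exactly when Omar ends (back-to-back, no overlap), so Omar has no further overlaps.
Priya starts before Ravi ends → Ravi and Priya overlap.
Aoife starts before Ravi ends → Ravi and Aoife overlap.
Kenji starts after Ravi ends.
Aoife starts after Priya ends, so Priya has no further overlaps.
Kenji starts before Aoife ends → Aoife and Kenji overlap.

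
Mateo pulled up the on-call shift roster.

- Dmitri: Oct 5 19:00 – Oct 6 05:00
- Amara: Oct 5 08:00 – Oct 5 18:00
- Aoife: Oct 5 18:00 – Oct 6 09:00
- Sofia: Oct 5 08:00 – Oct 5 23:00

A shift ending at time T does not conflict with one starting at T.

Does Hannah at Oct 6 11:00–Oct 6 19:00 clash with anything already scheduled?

No — it doesn't clash with anything

Sofia: ends Oct 5 23:00 at or before Hannah starts Oct 6 11:00 → clear.
Amara: ends Oct 5 18:00 at or before Hannah starts Oct 6 11:00 → clear.
Aoife: ends Oct 6 09:00 at or before Hannah starts Oct 6 11:00 → clear.
Dmitri: ends Oct 6 05:00 at or before Hannah starts Oct 6 11:00 → clear.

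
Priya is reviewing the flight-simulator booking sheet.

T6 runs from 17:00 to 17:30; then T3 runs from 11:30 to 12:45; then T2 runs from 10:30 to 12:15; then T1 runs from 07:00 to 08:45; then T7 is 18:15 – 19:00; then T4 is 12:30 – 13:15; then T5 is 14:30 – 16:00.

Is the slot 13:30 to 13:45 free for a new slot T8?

T1: ends 08:45 at or before T8 starts 13:30 → clear.
T2: ends 12:15 at or before T8 starts 13:30 → clear.
T3: ends 12:45 at or before T8 starts 13:30 → clear.
T4: ends 13:15 at or before T8 starts 13:30 → clear.
T5: starts 14:30 at or after T8 ends 13:45 → clear.
T6: starts 17:00 at or after T8 ends 13:45 → clear.
T7: starts 18:15 at or after T8 ends 13:45 → clear.

Yes — the slot is free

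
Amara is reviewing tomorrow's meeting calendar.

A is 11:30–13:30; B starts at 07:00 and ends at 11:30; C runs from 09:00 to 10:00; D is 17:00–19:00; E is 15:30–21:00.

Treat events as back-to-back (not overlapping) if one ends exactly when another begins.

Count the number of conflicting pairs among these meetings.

2

Sorted by start: B, C, A, E, D.
C starts before B ends → B and C overlap.
A starts exactly when B ends (back-to-back, no overlap), so B has no further overlaps.
A starts after C ends, so C has no further overlaps.
E starts after A ends, so A has no further overlaps.
D starts before E ends → E and D overlap.
Overlapping pairs: B & C, D & E — 2 in total.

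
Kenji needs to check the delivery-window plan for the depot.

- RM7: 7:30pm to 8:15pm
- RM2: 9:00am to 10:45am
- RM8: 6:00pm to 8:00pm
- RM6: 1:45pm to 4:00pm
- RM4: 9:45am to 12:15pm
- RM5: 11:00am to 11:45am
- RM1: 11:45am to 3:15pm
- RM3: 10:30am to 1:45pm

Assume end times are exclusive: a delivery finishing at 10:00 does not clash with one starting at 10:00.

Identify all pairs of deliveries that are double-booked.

RM1 & RM3, RM1 & RM4, RM1 & RM6, RM2 & RM3, RM2 & RM4, RM3 & RM4, RM3 & RM5, RM4 & RM5, RM7 & RM8

Check each pair: they overlap iff neither finishes before the other starts.
Sorted by start: RM2, RM4, RM3, RM5, RM1, RM6, RM8, RM7.
RM4 starts before RM2 ends → RM2 and RM4 overlap.
RM3 starts before RM2 ends → RM2 and RM3 overlap.
RM5 starts after RM2 ends, so nothing later overlaps RM2 either.
RM3 starts before RM4 ends → RM4 and RM3 overlap.
RM5 starts before RM4 ends → RM4 and RM5 overlap.
RM1 starts before RM4 ends → RM4 and RM1 overlap.
RM6 starts after RM4 ends, so nothing later overlaps RM4 either.
RM5 starts before RM3 ends → RM3 and RM5 overlap.
RM1 starts before RM3 ends → RM3 and RM1 overlap.
RM6 starts exactly when RM3 ends (back-to-back, no overlap), so nothing later overlaps RM3 either.
RM1 starts exactly when RM5 ends (back-to-back, no overlap), so nothing later overlaps RM5 either.
RM6 starts before RM1 ends → RM1 and RM6 overlap.
RM8 starts after RM1 ends, so nothing later overlaps RM1 either.
RM8 starts after RM6 ends, so nothing later overlaps RM6 either.
RM7 starts before RM8 ends → RM8 and RM7 overlap.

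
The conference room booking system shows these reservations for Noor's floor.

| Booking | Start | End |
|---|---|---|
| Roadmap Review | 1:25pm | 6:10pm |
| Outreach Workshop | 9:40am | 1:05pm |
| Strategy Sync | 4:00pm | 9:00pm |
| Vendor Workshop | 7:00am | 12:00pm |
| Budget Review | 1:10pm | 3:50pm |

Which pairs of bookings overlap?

Two intervals overlap when each starts before the other ends.
Sorted by start: Vendor Workshop, Outreach Workshop, Budget Review, Roadmap Review, Strategy Sync.
Outreach Workshop starts before Vendor Workshop ends → Vendor Workshop and Outreach Workshop overlap.
Budget Review starts after Vendor Workshop ends, so nothing later overlaps Vendor Workshop either.
Budget Review starts after Outreach Workshop ends, so nothing later overlaps Outreach Workshop either.
Roadmap Review starts before Budget Review ends → Budget Review and Roadmap Review overlap.
Strategy Sync starts after Budget Review ends.
Strategy Sync starts before Roadmap Review ends → Roadmap Review and Strategy Sync overlap.

Budget Review & Roadmap Review, Outreach Workshop & Vendor Workshop, Roadmap Review & Strategy Sync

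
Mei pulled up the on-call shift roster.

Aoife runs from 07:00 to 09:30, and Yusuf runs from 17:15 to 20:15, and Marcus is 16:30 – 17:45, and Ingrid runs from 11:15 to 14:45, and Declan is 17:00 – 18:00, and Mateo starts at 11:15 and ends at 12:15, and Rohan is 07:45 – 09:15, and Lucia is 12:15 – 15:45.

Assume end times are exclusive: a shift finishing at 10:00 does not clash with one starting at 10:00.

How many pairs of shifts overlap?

Sorted by start: Aoife, Rohan, Ingrid, Mateo, Lucia, Marcus, Declan, Yusuf.
Rohan starts before Aoife ends → Aoife and Rohan overlap.
Ingrid starts after Aoife ends, so Aoife has no further overlaps.
Ingrid starts after Rohan ends, so Rohan has no further overlaps.
Mateo starts before Ingrid ends → Ingrid and Mateo overlap.
Lucia starts before Ingrid ends → Ingrid and Lucia overlap.
Marcus starts after Ingrid ends, so Ingrid has no further overlaps.
Lucia starts exactly when Mateo ends (back-to-back, no overlap), so Mateo has no further overlaps.
Marcus starts after Lucia ends, so Lucia has no further overlaps.
Declan starts before Marcus ends → Marcus and Declan overlap.
Yusuf starts before Marcus ends → Marcus and Yusuf overlap.
Yusuf starts before Declan ends → Declan and Yusuf overlap.
Overlapping pairs: Aoife & Rohan, Declan & Marcus, Declan & Yusuf, Ingrid & Lucia, Ingrid & Mateo, Marcus & Yusuf — 6 in total.

6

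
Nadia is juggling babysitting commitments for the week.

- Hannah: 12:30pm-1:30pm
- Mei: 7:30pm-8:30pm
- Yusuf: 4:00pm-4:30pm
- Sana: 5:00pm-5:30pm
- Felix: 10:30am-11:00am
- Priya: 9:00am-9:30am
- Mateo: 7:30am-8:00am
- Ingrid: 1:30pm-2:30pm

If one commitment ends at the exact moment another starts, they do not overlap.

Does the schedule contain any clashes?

Sorted by start: Mateo, Priya, Felix, Hannah, Ingrid, Yusuf, Sana, Mei.
Priya starts after Mateo ends — done with Mateo.
Felix starts after Priya ends — done with Priya.
Hannah starts after Felix ends — done with Felix.
Ingrid starts exactly when Hannah ends (back-to-back, no overlap) — done with Hannah.
Yusuf starts after Ingrid ends — done with Ingrid.
Sana starts after Yusuf ends — done with Yusuf.
Mei starts after Sana ends.
Every pair is clear; the schedule has no overlaps.

No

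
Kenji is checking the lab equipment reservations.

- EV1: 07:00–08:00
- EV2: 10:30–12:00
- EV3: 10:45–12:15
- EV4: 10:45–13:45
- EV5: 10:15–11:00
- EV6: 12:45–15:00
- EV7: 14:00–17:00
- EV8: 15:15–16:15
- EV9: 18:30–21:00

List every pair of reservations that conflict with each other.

EV2 & EV3, EV2 & EV4, EV2 & EV5, EV3 & EV4, EV3 & EV5, EV4 & EV5, EV4 & EV6, EV6 & EV7, EV7 & EV8

Sorted by start: EV1, EV5, EV2, EV3, EV4, EV6, EV7, EV8, EV9.
EV5 starts after EV1 ends, so EV1 has no further overlaps.
EV2 starts before EV5 ends → EV5 and EV2 overlap.
EV3 starts before EV5 ends → EV5 and EV3 overlap.
EV4 starts before EV5 ends → EV5 and EV4 overlap.
EV6 starts after EV5 ends, so EV5 has no further overlaps.
EV3 starts before EV2 ends → EV2 and EV3 overlap.
EV4 starts before EV2 ends → EV2 and EV4 overlap.
EV6 starts after EV2 ends, so EV2 has no further overlaps.
EV4 starts before EV3 ends → EV3 and EV4 overlap.
EV6 starts after EV3 ends, so EV3 has no further overlaps.
EV6 starts before EV4 ends → EV4 and EV6 overlap.
EV7 starts after EV4 ends, so EV4 has no further overlaps.
EV7 starts before EV6 ends → EV6 and EV7 overlap.
EV8 starts after EV6 ends, so EV6 has no further overlaps.
EV8 starts before EV7 ends → EV7 and EV8 overlap.
EV9 starts after EV7 ends.
EV9 starts after EV8 ends.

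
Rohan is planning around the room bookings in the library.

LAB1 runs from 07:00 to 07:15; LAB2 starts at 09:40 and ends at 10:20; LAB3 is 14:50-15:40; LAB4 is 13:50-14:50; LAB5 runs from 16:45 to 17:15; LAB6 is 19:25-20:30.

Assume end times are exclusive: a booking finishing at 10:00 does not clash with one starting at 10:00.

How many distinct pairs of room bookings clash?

Sorted by start: LAB1, LAB2, LAB4, LAB3, LAB5, LAB6.
LAB2 starts after LAB1 ends, so nothing later overlaps LAB1 either.
LAB4 starts after LAB2 ends, so nothing later overlaps LAB2 either.
LAB3 starts exactly when LAB4 ends (back-to-back, no overlap), so nothing later overlaps LAB4 either.
LAB5 starts after LAB3 ends, so nothing later overlaps LAB3 either.
LAB6 starts after LAB5 ends.
No pair overlaps.

0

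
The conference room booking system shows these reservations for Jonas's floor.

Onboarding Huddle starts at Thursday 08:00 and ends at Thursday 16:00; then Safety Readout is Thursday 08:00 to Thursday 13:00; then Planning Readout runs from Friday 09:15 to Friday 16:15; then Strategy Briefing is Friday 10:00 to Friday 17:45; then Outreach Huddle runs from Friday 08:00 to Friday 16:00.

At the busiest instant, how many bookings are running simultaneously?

Sweep the timeline, counting +1 at each start and −1 at each end (ends before starts at a tie):
Thursday 08:00 start Onboarding Huddle → 1
Thursday 08:00 start Safety Readout → 2
Thursday 13:00 end Safety Readout → 1
Thursday 16:00 end Onboarding Huddle → 0
Friday 08:00 start Outreach Huddle → 1
Friday 09:15 start Planning Readout → 2
Friday 10:00 start Strategy Briefing → 3
Friday 16:00 end Outreach Huddle → 2
Friday 16:15 end Planning Readout → 1
Friday 17:45 end Strategy Briefing → 0
Peak is 3, at Friday 10:00 (Outreach Huddle, Planning Readout, Strategy Briefing).

3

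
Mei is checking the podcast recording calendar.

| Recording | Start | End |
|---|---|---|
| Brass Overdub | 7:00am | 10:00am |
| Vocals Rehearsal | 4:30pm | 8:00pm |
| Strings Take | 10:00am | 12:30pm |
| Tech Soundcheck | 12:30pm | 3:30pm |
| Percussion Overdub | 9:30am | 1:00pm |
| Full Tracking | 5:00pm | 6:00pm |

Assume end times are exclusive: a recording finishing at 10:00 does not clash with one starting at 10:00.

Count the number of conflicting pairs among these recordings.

Two intervals overlap when each starts before the other ends.
Sorted by start: Brass Overdub, Percussion Overdub, Strings Take, Tech Soundcheck, Vocals Rehearsal, Full Tracking.
Percussion Overdub starts before Brass Overdub ends → Brass Overdub and Percussion Overdub overlap.
Strings Take starts exactly when Brass Overdub ends (back-to-back, no overlap) — done with Brass Overdub.
Strings Take starts before Percussion Overdub ends → Percussion Overdub and Strings Take overlap.
Tech Soundcheck starts before Percussion Overdub ends → Percussion Overdub and Tech Soundcheck overlap.
Vocals Rehearsal starts after Percussion Overdub ends — done with Percussion Overdub.
Tech Soundcheck starts exactly when Strings Take ends (back-to-back, no overlap) — done with Strings Take.
Vocals Rehearsal starts after Tech Soundcheck ends — done with Tech Soundcheck.
Full Tracking starts before Vocals Rehearsal ends → Vocals Rehearsal and Full Tracking overlap.
Overlapping pairs: Brass Overdub & Percussion Overdub, Full Tracking & Vocals Rehearsal, Percussion Overdub & Strings Take, Percussion Overdub & Tech Soundcheck — 4 in total.

4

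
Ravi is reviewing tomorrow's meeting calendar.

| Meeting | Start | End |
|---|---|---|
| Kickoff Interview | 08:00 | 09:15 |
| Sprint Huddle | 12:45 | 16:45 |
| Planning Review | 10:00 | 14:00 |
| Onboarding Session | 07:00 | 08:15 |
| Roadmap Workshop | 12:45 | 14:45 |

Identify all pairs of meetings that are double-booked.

Sorted by start: Onboarding Session, Kickoff Interview, Planning Review, Roadmap Workshop, Sprint Huddle.
Kickoff Interview starts before Onboarding Session ends → Onboarding Session and Kickoff Interview overlap.
Planning Review starts after Onboarding Session ends — done with Onboarding Session.
Planning Review starts after Kickoff Interview ends — done with Kickoff Interview.
Roadmap Workshop starts before Planning Review ends → Planning Review and Roadmap Workshop overlap.
Sprint Huddle starts before Planning Review ends → Planning Review and Sprint Huddle overlap.
Sprint Huddle starts before Roadmap Workshop ends → Roadmap Workshop and Sprint Huddle overlap.

Kickoff Interview & Onboarding Session, Planning Review & Roadmap Workshop, Planning Review & Sprint Huddle, Roadmap Workshop & Sprint Huddle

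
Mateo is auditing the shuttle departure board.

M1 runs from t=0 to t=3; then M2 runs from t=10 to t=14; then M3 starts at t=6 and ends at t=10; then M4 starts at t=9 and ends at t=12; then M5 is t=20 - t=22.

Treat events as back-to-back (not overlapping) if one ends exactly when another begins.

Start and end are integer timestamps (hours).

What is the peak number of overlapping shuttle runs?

Sweep the timeline, counting +1 at each start and −1 at each end (ends before starts at a tie):
t=0 start M1 → 1
t=3 end M1 → 0
t=6 start M3 → 1
t=9 start M4 → 2
t=10 end M3 → 1
t=10 start M2 → 2
t=12 end M4 → 1
t=14 end M2 → 0
t=20 start M5 → 1
t=22 end M5 → 0
Peak is 2, at t=9 (M3, M4).

2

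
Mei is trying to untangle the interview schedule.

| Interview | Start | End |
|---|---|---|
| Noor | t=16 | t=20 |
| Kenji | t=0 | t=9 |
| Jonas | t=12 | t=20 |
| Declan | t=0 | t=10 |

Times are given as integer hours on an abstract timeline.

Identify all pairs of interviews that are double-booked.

Declan & Kenji, Jonas & Noor

Sorted by start: Kenji, Declan, Jonas, Noor.
Declan starts before Kenji ends → Kenji and Declan overlap.
Jonas starts after Kenji ends, so Kenji has no further overlaps.
Jonas starts after Declan ends, so Declan has no further overlaps.
Noor starts before Jonas ends → Jonas and Noor overlap.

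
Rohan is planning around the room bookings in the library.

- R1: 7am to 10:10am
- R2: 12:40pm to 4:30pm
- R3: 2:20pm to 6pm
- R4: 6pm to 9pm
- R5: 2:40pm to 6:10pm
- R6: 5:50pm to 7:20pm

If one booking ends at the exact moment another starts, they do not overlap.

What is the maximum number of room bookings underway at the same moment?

3

Sort all start/end points and keep a running count:
7am start R1 → 1
10:10am end R1 → 0
12:40pm start R2 → 1
2:20pm start R3 → 2
2:40pm start R5 → 3
4:30pm end R2 → 2
5:50pm start R6 → 3
6pm end R3 → 2
6pm start R4 → 3
6:10pm end R5 → 2
7:20pm end R6 → 1
9pm end R4 → 0
Peak is 3, at 2:40pm (R2, R3, R5).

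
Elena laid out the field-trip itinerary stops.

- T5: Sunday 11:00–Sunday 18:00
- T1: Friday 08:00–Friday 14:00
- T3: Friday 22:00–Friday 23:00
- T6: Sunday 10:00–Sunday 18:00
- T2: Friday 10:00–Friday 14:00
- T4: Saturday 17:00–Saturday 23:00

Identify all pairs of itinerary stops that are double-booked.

Two intervals overlap when each starts before the other ends.
Sorted by start: T1, T2, T3, T4, T6, T5.
T2 starts before T1 ends → T1 and T2 overlap.
T3 starts after T1 ends, so nothing later overlaps T1 either.
T3 starts after T2 ends, so nothing later overlaps T2 either.
T4 starts after T3 ends, so nothing later overlaps T3 either.
T6 starts after T4 ends, so nothing later overlaps T4 either.
T5 starts before T6 ends → T6 and T5 overlap.

T1 & T2, T5 & T6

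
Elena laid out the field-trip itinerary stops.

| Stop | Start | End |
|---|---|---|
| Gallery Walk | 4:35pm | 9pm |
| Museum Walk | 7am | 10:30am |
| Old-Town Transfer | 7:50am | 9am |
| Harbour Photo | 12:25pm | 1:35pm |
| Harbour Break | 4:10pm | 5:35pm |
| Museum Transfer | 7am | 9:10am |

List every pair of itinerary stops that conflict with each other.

Check each pair: they overlap iff neither finishes before the other starts.
Sorted by start: Museum Walk, Museum Transfer, Old-Town Transfer, Harbour Photo, Harbour Break, Gallery Walk.
Museum Transfer starts before Museum Walk ends → Museum Walk and Museum Transfer overlap.
Old-Town Transfer starts before Museum Walk ends → Museum Walk and Old-Town Transfer overlap.
Harbour Photo starts after Museum Walk ends; Museum Walk is clear from here.
Old-Town Transfer starts before Museum Transfer ends → Museum Transfer and Old-Town Transfer overlap.
Harbour Photo starts after Museum Transfer ends; Museum Transfer is clear from here.
Harbour Photo starts after Old-Town Transfer ends; Old-Town Transfer is clear from here.
Harbour Break starts after Harbour Photo ends; Harbour Photo is clear from here.
Gallery Walk starts before Harbour Break ends → Harbour Break and Gallery Walk overlap.

Gallery Walk & Harbour Break, Museum Transfer & Museum Walk, Museum Transfer & Old-Town Transfer, Museum Walk & Old-Town Transfer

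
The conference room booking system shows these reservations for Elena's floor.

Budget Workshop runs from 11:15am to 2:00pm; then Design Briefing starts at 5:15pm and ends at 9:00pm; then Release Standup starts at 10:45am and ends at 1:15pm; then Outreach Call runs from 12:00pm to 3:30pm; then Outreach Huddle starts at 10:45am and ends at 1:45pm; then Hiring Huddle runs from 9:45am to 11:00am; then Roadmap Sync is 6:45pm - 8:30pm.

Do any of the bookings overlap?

Sorted by start: Hiring Huddle, Release Standup, Outreach Huddle, Budget Workshop, Outreach Call, Design Briefing, Roadmap Sync.
Release Standup starts before Hiring Huddle ends → Hiring Huddle and Release Standup overlap.
That's a conflict, so the schedule is not conflict-free.

Yes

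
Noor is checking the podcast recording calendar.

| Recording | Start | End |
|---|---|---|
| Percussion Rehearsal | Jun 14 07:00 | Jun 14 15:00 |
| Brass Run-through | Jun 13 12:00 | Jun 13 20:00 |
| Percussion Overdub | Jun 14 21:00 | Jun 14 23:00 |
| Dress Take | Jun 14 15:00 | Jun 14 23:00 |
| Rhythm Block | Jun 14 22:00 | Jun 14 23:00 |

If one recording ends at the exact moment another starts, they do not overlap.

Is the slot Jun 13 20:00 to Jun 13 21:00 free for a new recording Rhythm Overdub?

Yes — the slot is free

Brass Run-through: ends Jun 13 20:00 at or before Rhythm Overdub starts Jun 13 20:00 → clear.
Percussion Rehearsal: starts Jun 14 07:00 at or after Rhythm Overdub ends Jun 13 21:00 → clear.
Dress Take: starts Jun 14 15:00 at or after Rhythm Overdub ends Jun 13 21:00 → clear.
Percussion Overdub: starts Jun 14 21:00 at or after Rhythm Overdub ends Jun 13 21:00 → clear.
Rhythm Block: starts Jun 14 22:00 at or after Rhythm Overdub ends Jun 13 21:00 → clear.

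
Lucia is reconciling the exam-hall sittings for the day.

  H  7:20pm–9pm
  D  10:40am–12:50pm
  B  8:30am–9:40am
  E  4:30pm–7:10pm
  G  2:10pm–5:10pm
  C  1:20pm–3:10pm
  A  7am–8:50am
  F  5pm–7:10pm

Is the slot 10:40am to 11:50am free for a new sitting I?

A: ends 8:50am at or before I starts 10:40am → clear.
B: ends 9:40am at or before I starts 10:40am → clear.
D: starts 10:40am before I ends 11:50am, and ends 12:50pm after I starts 10:40am → overlap.
C: starts 1:20pm at or after I ends 11:50am → clear.
G: starts 2:10pm at or after I ends 11:50am → clear.
E: starts 4:30pm at or after I ends 11:50am → clear.
F: starts 5pm at or after I ends 11:50am → clear.
H: starts 7:20pm at or after I ends 11:50am → clear.
I overlaps D.

No — it overlaps D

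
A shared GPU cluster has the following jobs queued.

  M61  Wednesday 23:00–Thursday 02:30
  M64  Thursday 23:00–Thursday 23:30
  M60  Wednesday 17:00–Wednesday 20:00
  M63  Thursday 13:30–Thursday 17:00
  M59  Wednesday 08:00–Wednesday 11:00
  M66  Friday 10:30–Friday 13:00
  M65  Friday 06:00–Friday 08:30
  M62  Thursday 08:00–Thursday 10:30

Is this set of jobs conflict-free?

Check each pair: they overlap iff neither finishes before the other starts.
Sorted by start: M59, M60, M61, M62, M63, M64, M65, M66.
M60 starts after M59 ends; M59 is clear from here.
M61 starts after M60 ends; M60 is clear from here.
M62 starts after M61 ends; M61 is clear from here.
M63 starts after M62 ends; M62 is clear from here.
M64 starts after M63 ends; M63 is clear from here.
M65 starts after M64 ends; M64 is clear from here.
M66 starts after M65 ends.
Every pair is clear; the schedule has no overlaps.

Yes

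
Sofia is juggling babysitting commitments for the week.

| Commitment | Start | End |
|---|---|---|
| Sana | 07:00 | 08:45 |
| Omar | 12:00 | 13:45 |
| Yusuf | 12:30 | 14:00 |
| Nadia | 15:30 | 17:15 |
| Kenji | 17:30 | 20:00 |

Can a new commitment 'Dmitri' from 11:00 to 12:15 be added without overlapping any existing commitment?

No — it overlaps Omar

Sana: ends 08:45 at or before Dmitri starts 11:00 → clear.
Omar: starts 12:00 before Dmitri ends 12:15, and ends 13:45 after Dmitri starts 11:00 → overlap.
Yusuf: starts 12:30 at or after Dmitri ends 12:15 → clear.
Nadia: starts 15:30 at or after Dmitri ends 12:15 → clear.
Kenji: starts 17:30 at or after Dmitri ends 12:15 → clear.
Dmitri overlaps Omar.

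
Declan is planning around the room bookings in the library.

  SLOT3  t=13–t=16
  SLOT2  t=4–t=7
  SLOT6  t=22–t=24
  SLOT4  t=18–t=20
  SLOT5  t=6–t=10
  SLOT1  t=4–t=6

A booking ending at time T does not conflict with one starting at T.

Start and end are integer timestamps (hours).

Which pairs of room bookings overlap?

SLOT1 & SLOT2, SLOT2 & SLOT5

Sorted by start: SLOT1, SLOT2, SLOT5, SLOT3, SLOT4, SLOT6.
SLOT2 starts before SLOT1 ends → SLOT1 and SLOT2 overlap.
SLOT5 starts exactly when SLOT1 ends (back-to-back, no overlap) — done with SLOT1.
SLOT5 starts before SLOT2 ends → SLOT2 and SLOT5 overlap.
SLOT3 starts after SLOT2 ends — done with SLOT2.
SLOT3 starts after SLOT5 ends — done with SLOT5.
SLOT4 starts after SLOT3 ends — done with SLOT3.
SLOT6 starts after SLOT4 ends.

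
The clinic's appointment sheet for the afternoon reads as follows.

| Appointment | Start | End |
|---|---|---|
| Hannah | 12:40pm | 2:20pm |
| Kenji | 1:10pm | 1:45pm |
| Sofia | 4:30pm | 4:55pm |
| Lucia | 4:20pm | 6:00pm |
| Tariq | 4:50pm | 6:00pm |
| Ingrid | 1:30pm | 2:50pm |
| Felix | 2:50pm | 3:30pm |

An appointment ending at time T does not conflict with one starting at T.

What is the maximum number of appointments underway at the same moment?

3

Sort all start/end points and keep a running count:
12:40pm start Hannah → 1
1:10pm start Kenji → 2
1:30pm start Ingrid → 3
1:45pm end Kenji → 2
2:20pm end Hannah → 1
2:50pm end Ingrid → 0
2:50pm start Felix → 1
3:30pm end Felix → 0
4:20pm start Lucia → 1
4:30pm start Sofia → 2
4:50pm start Tariq → 3
4:55pm end Sofia → 2
6:00pm end Lucia → 1
6:00pm end Tariq → 0
Peak is 3, at 1:30pm (Hannah, Ingrid, Kenji).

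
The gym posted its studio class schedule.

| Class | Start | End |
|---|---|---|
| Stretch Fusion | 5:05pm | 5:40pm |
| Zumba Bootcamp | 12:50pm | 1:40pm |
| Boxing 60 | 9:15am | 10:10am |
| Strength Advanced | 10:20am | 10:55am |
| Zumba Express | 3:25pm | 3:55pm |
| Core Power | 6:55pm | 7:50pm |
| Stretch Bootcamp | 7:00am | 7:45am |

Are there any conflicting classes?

Check each pair: they overlap iff neither finishes before the other starts.
Sorted by start: Stretch Bootcamp, Boxing 60, Strength Advanced, Zumba Bootcamp, Zumba Express, Stretch Fusion, Core Power.
Boxing 60 starts after Stretch Bootcamp ends — done with Stretch Bootcamp.
Strength Advanced starts after Boxing 60 ends — done with Boxing 60.
Zumba Bootcamp starts after Strength Advanced ends — done with Strength Advanced.
Zumba Express starts after Zumba Bootcamp ends — done with Zumba Bootcamp.
Stretch Fusion starts after Zumba Express ends — done with Zumba Express.
Core Power starts after Stretch Fusion ends.
Every pair is clear; the schedule has no overlaps.

No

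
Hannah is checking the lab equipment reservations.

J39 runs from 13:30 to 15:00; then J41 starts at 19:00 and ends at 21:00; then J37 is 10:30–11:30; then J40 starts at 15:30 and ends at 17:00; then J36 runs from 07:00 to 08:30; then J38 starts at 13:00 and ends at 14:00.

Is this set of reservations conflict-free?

Two intervals overlap when each starts before the other ends.
Sorted by start: J36, J37, J38, J39, J40, J41.
J37 starts after J36 ends; J36 is clear from here.
J38 starts after J37 ends; J37 is clear from here.
J39 starts before J38 ends → J38 and J39 overlap.
That's a conflict, so the schedule is not conflict-free.

No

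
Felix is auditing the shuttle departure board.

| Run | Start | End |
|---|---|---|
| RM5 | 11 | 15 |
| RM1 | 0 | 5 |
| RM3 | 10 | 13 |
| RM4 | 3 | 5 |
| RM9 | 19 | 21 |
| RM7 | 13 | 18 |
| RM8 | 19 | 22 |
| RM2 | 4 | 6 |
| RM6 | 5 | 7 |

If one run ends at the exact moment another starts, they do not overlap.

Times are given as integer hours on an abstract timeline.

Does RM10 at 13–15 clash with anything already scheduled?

Yes — it overlaps RM5, RM7

RM1: ends 5 at or before RM10 starts 13 → clear.
RM4: ends 5 at or before RM10 starts 13 → clear.
RM2: ends 6 at or before RM10 starts 13 → clear.
RM6: ends 7 at or before RM10 starts 13 → clear.
RM3: ends 13 at or before RM10 starts 13 → clear.
RM5: starts 11 before RM10 ends 15, and ends 15 after RM10 starts 13 → overlap.
RM7: starts 13 before RM10 ends 15, and ends 18 after RM10 starts 13 → overlap.
RM8: starts 19 at or after RM10 ends 15 → clear.
RM9: starts 19 at or after RM10 ends 15 → clear.
RM10 overlaps RM5, RM7.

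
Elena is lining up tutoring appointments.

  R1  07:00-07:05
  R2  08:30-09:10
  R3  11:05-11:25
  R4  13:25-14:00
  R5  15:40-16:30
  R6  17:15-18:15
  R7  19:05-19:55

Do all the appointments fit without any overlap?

Sorted by start: R1, R2, R3, R4, R5, R6, R7.
R2 starts after R1 ends; R1 is clear from here.
R3 starts after R2 ends; R2 is clear from here.
R4 starts after R3 ends; R3 is clear from here.
R5 starts after R4 ends; R4 is clear from here.
R6 starts after R5 ends; R5 is clear from here.
R7 starts after R6 ends.
Every pair is clear; the schedule has no overlaps.

Yes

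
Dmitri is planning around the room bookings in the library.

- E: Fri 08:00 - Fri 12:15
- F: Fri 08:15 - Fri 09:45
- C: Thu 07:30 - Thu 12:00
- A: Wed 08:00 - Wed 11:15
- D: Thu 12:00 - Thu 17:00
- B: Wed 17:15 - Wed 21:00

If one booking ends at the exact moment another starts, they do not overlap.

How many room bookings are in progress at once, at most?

Sort all start/end points and keep a running count:
Wed 08:00 start A → 1
Wed 11:15 end A → 0
Wed 17:15 start B → 1
Wed 21:00 end B → 0
Thu 07:30 start C → 1
Thu 12:00 end C → 0
Thu 12:00 start D → 1
Thu 17:00 end D → 0
Fri 08:00 start E → 1
Fri 08:15 start F → 2
Fri 09:45 end F → 1
Fri 12:15 end E → 0
Peak is 2, at Fri 08:15 (E, F).

2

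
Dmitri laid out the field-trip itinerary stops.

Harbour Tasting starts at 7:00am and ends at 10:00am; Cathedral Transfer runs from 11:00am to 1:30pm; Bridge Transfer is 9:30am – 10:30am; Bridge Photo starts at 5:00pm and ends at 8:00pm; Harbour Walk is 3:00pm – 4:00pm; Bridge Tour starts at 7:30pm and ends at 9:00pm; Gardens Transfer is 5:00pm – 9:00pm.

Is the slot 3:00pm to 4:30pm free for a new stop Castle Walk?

No — it overlaps Harbour Walk

Harbour Tasting: ends 10:00am at or before Castle Walk starts 3:00pm → clear.
Bridge Transfer: ends 10:30am at or before Castle Walk starts 3:00pm → clear.
Cathedral Transfer: ends 1:30pm at or before Castle Walk starts 3:00pm → clear.
Harbour Walk: starts 3:00pm before Castle Walk ends 4:30pm, and ends 4:00pm after Castle Walk starts 3:00pm → overlap.
Bridge Photo: starts 5:00pm at or after Castle Walk ends 4:30pm → clear.
Gardens Transfer: starts 5:00pm at or after Castle Walk ends 4:30pm → clear.
Bridge Tour: starts 7:30pm at or after Castle Walk ends 4:30pm → clear.
Castle Walk overlaps Harbour Walk.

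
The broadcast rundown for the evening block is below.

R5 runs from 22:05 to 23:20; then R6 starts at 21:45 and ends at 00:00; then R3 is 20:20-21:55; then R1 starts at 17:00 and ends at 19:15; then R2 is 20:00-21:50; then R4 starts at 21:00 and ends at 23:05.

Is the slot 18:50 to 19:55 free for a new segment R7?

R1: starts 17:00 before R7 ends 19:55, and ends 19:15 after R7 starts 18:50 → overlap.
R2: starts 20:00 at or after R7 ends 19:55 → clear.
R3: starts 20:20 at or after R7 ends 19:55 → clear.
R4: starts 21:00 at or after R7 ends 19:55 → clear.
R6: starts 21:45 at or after R7 ends 19:55 → clear.
R5: starts 22:05 at or after R7 ends 19:55 → clear.
R7 overlaps R1.

No — it overlaps R1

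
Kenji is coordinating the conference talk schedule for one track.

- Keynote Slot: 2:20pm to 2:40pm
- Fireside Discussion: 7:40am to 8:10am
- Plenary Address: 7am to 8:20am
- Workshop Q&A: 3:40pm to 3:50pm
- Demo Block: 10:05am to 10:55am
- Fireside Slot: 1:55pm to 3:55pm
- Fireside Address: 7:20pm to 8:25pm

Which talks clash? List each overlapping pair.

Sorted by start: Plenary Address, Fireside Discussion, Demo Block, Fireside Slot, Keynote Slot, Workshop Q&A, Fireside Address.
Fireside Discussion starts before Plenary Address ends → Plenary Address and Fireside Discussion overlap.
Demo Block starts after Plenary Address ends; Plenary Address is clear from here.
Demo Block starts after Fireside Discussion ends; Fireside Discussion is clear from here.
Fireside Slot starts after Demo Block ends; Demo Block is clear from here.
Keynote Slot starts before Fireside Slot ends → Fireside Slot and Keynote Slot overlap.
Workshop Q&A starts before Fireside Slot ends → Fireside Slot and Workshop Q&A overlap.
Fireside Address starts after Fireside Slot ends.
Workshop Q&A starts after Keynote Slot ends; Keynote Slot is clear from here.
Fireside Address starts after Workshop Q&A ends.

Fireside Discussion & Plenary Address, Fireside Slot & Keynote Slot, Fireside Slot & Workshop Q&A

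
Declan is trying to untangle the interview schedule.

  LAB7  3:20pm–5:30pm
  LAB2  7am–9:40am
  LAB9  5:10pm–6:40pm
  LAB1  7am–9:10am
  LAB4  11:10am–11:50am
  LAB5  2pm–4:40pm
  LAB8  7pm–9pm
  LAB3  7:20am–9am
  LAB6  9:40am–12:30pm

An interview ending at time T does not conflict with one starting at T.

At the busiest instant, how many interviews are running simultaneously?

Sort all start/end points and keep a running count:
7am start LAB1 → 1
7am start LAB2 → 2
7:20am start LAB3 → 3
9am end LAB3 → 2
9:10am end LAB1 → 1
9:40am end LAB2 → 0
9:40am start LAB6 → 1
11:10am start LAB4 → 2
11:50am end LAB4 → 1
12:30pm end LAB6 → 0
2pm start LAB5 → 1
3:20pm start LAB7 → 2
4:40pm end LAB5 → 1
5:10pm start LAB9 → 2
5:30pm end LAB7 → 1
6:40pm end LAB9 → 0
7pm start LAB8 → 1
9pm end LAB8 → 0
Peak is 3, at 7:20am (LAB1, LAB2, LAB3).

3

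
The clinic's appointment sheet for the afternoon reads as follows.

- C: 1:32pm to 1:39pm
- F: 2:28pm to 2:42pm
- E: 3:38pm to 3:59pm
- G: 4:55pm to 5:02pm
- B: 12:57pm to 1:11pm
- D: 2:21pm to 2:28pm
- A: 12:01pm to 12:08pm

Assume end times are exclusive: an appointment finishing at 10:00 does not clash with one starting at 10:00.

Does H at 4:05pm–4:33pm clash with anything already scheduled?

No — it doesn't clash with anything

A: ends 12:08pm at or before H starts 4:05pm → clear.
B: ends 1:11pm at or before H starts 4:05pm → clear.
C: ends 1:39pm at or before H starts 4:05pm → clear.
D: ends 2:28pm at or before H starts 4:05pm → clear.
F: ends 2:42pm at or before H starts 4:05pm → clear.
E: ends 3:59pm at or before H starts 4:05pm → clear.
G: starts 4:55pm at or after H ends 4:33pm → clear.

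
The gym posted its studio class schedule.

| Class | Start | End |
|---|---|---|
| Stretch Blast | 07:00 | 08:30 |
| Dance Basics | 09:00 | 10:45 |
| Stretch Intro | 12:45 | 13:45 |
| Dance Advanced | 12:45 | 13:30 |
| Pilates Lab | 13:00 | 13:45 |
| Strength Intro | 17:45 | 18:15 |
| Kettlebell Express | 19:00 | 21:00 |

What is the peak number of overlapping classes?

3

Sort all start/end points and keep a running count:
07:00 start Stretch Blast → 1
08:30 end Stretch Blast → 0
09:00 start Dance Basics → 1
10:45 end Dance Basics → 0
12:45 start Dance Advanced → 1
12:45 start Stretch Intro → 2
13:00 start Pilates Lab → 3
13:30 end Dance Advanced → 2
13:45 end Pilates Lab → 1
13:45 end Stretch Intro → 0
17:45 start Strength Intro → 1
18:15 end Strength Intro → 0
19:00 start Kettlebell Express → 1
21:00 end Kettlebell Express → 0
Peak is 3, at 13:00 (Dance Advanced, Pilates Lab, Stretch Intro).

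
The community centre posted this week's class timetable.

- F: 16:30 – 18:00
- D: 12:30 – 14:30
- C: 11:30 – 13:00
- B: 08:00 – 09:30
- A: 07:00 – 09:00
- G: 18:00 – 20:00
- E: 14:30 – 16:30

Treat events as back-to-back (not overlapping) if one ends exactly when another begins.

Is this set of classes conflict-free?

Check each pair: they overlap iff neither finishes before the other starts.
Sorted by start: A, B, C, D, E, F, G.
B starts before A ends → A and B overlap.
That's a conflict, so the schedule is not conflict-free.

No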